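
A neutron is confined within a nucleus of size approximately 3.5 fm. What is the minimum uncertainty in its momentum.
1.507 × 10^-20 kg·m/s

Using the Heisenberg uncertainty principle:
ΔxΔp ≥ ℏ/2

With Δx ≈ L = 3.500e-15 m (the confinement size):
Δp_min = ℏ/(2Δx)
Δp_min = (1.055e-34 J·s) / (2 × 3.500e-15 m)
Δp_min = 1.507e-20 kg·m/s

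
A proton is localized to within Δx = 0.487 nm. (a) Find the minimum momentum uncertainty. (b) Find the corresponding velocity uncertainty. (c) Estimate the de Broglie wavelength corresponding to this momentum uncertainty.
(a) Δp_min = 1.083 × 10^-25 kg·m/s
(b) Δv_min = 64.732 m/s
(c) λ_dB = 6.120 nm

Step-by-step:

(a) From the uncertainty principle:
Δp_min = ℏ/(2Δx) = (1.055e-34 J·s)/(2 × 4.870e-10 m) = 1.083e-25 kg·m/s

(b) The velocity uncertainty:
Δv = Δp/m = (1.083e-25 kg·m/s)/(1.673e-27 kg) = 6.473e+01 m/s = 64.732 m/s

(c) The de Broglie wavelength for this momentum:
λ = h/p = (6.626e-34 J·s)/(1.083e-25 kg·m/s) = 6.120e-09 m = 6.120 nm

Note: The de Broglie wavelength is comparable to the localization size, as expected from wave-particle duality.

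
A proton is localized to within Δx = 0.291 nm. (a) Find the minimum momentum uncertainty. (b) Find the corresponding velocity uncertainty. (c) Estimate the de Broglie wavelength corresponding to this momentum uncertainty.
(a) Δp_min = 1.812 × 10^-25 kg·m/s
(b) Δv_min = 108.332 m/s
(c) λ_dB = 3.657 nm

Step-by-step:

(a) From the uncertainty principle:
Δp_min = ℏ/(2Δx) = (1.055e-34 J·s)/(2 × 2.910e-10 m) = 1.812e-25 kg·m/s

(b) The velocity uncertainty:
Δv = Δp/m = (1.812e-25 kg·m/s)/(1.673e-27 kg) = 1.083e+02 m/s = 108.332 m/s

(c) The de Broglie wavelength for this momentum:
λ = h/p = (6.626e-34 J·s)/(1.812e-25 kg·m/s) = 3.657e-09 m = 3.657 nm

Note: The de Broglie wavelength is comparable to the localization size, as expected from wave-particle duality.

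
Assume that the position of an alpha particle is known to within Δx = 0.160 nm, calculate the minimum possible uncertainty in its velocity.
49.597 m/s

Using the Heisenberg uncertainty principle and Δp = mΔv:
ΔxΔp ≥ ℏ/2
Δx(mΔv) ≥ ℏ/2

The minimum uncertainty in velocity is:
Δv_min = ℏ/(2mΔx)
Δv_min = (1.055e-34 J·s) / (2 × 6.645e-27 kg × 1.600e-10 m)
Δv_min = 4.960e+01 m/s = 49.597 m/s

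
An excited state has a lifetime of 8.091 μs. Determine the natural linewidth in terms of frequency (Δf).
9.835 kHz

Using the energy-time uncertainty principle and E = hf:
ΔEΔt ≥ ℏ/2
hΔf·Δt ≥ ℏ/2

The minimum frequency uncertainty is:
Δf = ℏ/(2hτ) = 1/(4πτ)
Δf = 1/(4π × 8.091e-06 s)
Δf = 9.835e+03 Hz = 9.835 kHz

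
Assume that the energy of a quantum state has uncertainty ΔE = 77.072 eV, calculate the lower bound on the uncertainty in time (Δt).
4.270 as

Using the energy-time uncertainty principle:
ΔEΔt ≥ ℏ/2

The minimum uncertainty in time is:
Δt_min = ℏ/(2ΔE)
Δt_min = (1.055e-34 J·s) / (2 × 1.235e-17 J)
Δt_min = 4.270e-18 s = 4.270 as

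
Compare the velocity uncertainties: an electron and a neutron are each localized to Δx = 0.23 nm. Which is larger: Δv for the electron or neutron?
The electron has the larger minimum velocity uncertainty, by a ratio of 1838.7.

For both particles, Δp_min = ℏ/(2Δx) = 2.293e-25 kg·m/s (same for both).

The velocity uncertainty is Δv = Δp/m:
- electron: Δv = 2.293e-25 / 9.109e-31 = 2.517e+05 m/s = 251.669 km/s
- neutron: Δv = 2.293e-25 / 1.675e-27 = 1.369e+02 m/s = 136.874 m/s

Ratio: 2.517e+05 / 1.369e+02 = 1838.7

The lighter particle has larger velocity uncertainty because Δv ∝ 1/m.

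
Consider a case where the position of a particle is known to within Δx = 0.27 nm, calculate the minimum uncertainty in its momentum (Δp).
1.953 × 10^-25 kg·m/s

Using the Heisenberg uncertainty principle:
ΔxΔp ≥ ℏ/2

The minimum uncertainty in momentum is:
Δp_min = ℏ/(2Δx)
Δp_min = (1.055e-34 J·s) / (2 × 2.700e-10 m)
Δp_min = 1.953e-25 kg·m/s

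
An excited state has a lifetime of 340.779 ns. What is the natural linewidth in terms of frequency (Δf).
233.516 kHz

Using the energy-time uncertainty principle and E = hf:
ΔEΔt ≥ ℏ/2
hΔf·Δt ≥ ℏ/2

The minimum frequency uncertainty is:
Δf = ℏ/(2hτ) = 1/(4πτ)
Δf = 1/(4π × 3.408e-07 s)
Δf = 2.335e+05 Hz = 233.516 kHz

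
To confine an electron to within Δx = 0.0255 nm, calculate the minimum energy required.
14.648 eV

Localizing a particle requires giving it sufficient momentum uncertainty:

1. From uncertainty principle: Δp ≥ ℏ/(2Δx)
   Δp_min = (1.055e-34 J·s) / (2 × 2.550e-11 m)
   Δp_min = 2.068e-24 kg·m/s

2. This momentum uncertainty corresponds to kinetic energy:
   KE ≈ (Δp)²/(2m) = (2.068e-24)²/(2 × 9.109e-31 kg)
   KE = 2.347e-18 J = 14.648 eV

Tighter localization requires more energy.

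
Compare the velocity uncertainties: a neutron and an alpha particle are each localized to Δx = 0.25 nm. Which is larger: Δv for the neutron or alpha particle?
The neutron has the larger minimum velocity uncertainty, by a ratio of 4.0.

For both particles, Δp_min = ℏ/(2Δx) = 2.109e-25 kg·m/s (same for both).

The velocity uncertainty is Δv = Δp/m:
- neutron: Δv = 2.109e-25 / 1.675e-27 = 1.259e+02 m/s = 125.924 m/s
- alpha particle: Δv = 2.109e-25 / 6.645e-27 = 3.174e+01 m/s = 31.742 m/s

Ratio: 1.259e+02 / 3.174e+01 = 4.0

The lighter particle has larger velocity uncertainty because Δv ∝ 1/m.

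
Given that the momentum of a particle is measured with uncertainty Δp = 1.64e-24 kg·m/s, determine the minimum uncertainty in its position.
32.152 pm

Using the Heisenberg uncertainty principle:
ΔxΔp ≥ ℏ/2

The minimum uncertainty in position is:
Δx_min = ℏ/(2Δp)
Δx_min = (1.055e-34 J·s) / (2 × 1.640e-24 kg·m/s)
Δx_min = 3.215e-11 m = 32.152 pm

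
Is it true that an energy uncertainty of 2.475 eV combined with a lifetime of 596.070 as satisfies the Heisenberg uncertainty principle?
Yes, it satisfies the uncertainty relation.

Calculate the product ΔEΔt:
ΔE = 2.475 eV = 3.965e-19 J
ΔEΔt = (3.965e-19 J) × (5.961e-16 s)
ΔEΔt = 2.364e-34 J·s

Compare to the minimum allowed value ℏ/2:
ℏ/2 = 5.273e-35 J·s

Since ΔEΔt = 2.364e-34 J·s ≥ 5.273e-35 J·s = ℏ/2,
this satisfies the uncertainty relation.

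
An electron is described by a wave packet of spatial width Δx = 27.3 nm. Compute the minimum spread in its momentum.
1.931 × 10^-27 kg·m/s

For a wave packet, the spatial width Δx and momentum spread Δp are related by the uncertainty principle:
ΔxΔp ≥ ℏ/2

The minimum momentum spread is:
Δp_min = ℏ/(2Δx)
Δp_min = (1.055e-34 J·s) / (2 × 2.730e-08 m)
Δp_min = 1.931e-27 kg·m/s

A wave packet cannot have both a well-defined position and well-defined momentum.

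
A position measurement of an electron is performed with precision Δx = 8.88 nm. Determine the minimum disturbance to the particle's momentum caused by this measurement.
5.938 × 10^-27 kg·m/s

The uncertainty principle implies that measuring position disturbs momentum:
ΔxΔp ≥ ℏ/2

When we measure position with precision Δx, we necessarily introduce a momentum uncertainty:
Δp ≥ ℏ/(2Δx)
Δp_min = (1.055e-34 J·s) / (2 × 8.880e-09 m)
Δp_min = 5.938e-27 kg·m/s

The more precisely we measure position, the greater the momentum disturbance.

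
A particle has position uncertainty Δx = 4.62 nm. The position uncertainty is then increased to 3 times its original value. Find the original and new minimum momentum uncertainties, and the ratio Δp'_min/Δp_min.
Original Δp_min = 1.141 × 10^-26 kg·m/s; new Δp'_min = 3.804 × 10^-27 kg·m/s; ratio Δp'_min/Δp_min = 1/3.

From the uncertainty principle ΔxΔp ≥ ℏ/2, the minimum momentum uncertainty is Δp_min = ℏ/(2Δx).

Original (Δx = 4.62 nm = 4.620e-09 m):
Δp_min = (1.055e-34 J·s)/(2 × 4.620e-09 m) = 1.141e-26 kg·m/s

When Δx → 3Δx:
Δp'_min = ℏ/(2 × 3Δx) = (1/3) × ℏ/(2Δx) = (1/3) × Δp_min
Δp'_min = 1/3 × 1.141e-26 kg·m/s = 3.804e-27 kg·m/s

Since Δp_min ∝ 1/Δx, when Δx is increased to 3 times its original value, Δp_min decreases to 1/3 of its original value.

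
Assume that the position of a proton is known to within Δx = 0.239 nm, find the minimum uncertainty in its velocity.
131.902 m/s

Using the Heisenberg uncertainty principle and Δp = mΔv:
ΔxΔp ≥ ℏ/2
Δx(mΔv) ≥ ℏ/2

The minimum uncertainty in velocity is:
Δv_min = ℏ/(2mΔx)
Δv_min = (1.055e-34 J·s) / (2 × 1.673e-27 kg × 2.390e-10 m)
Δv_min = 1.319e+02 m/s = 131.902 m/s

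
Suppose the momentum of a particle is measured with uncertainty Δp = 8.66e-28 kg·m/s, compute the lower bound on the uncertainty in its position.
60.888 nm

Using the Heisenberg uncertainty principle:
ΔxΔp ≥ ℏ/2

The minimum uncertainty in position is:
Δx_min = ℏ/(2Δp)
Δx_min = (1.055e-34 J·s) / (2 × 8.660e-28 kg·m/s)
Δx_min = 6.089e-08 m = 60.888 nm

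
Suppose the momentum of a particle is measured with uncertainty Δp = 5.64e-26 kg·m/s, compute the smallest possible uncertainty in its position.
934.904 pm

Using the Heisenberg uncertainty principle:
ΔxΔp ≥ ℏ/2

The minimum uncertainty in position is:
Δx_min = ℏ/(2Δp)
Δx_min = (1.055e-34 J·s) / (2 × 5.640e-26 kg·m/s)
Δx_min = 9.349e-10 m = 934.904 pm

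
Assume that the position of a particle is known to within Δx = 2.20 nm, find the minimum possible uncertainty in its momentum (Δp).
2.397 × 10^-26 kg·m/s

Using the Heisenberg uncertainty principle:
ΔxΔp ≥ ℏ/2

The minimum uncertainty in momentum is:
Δp_min = ℏ/(2Δx)
Δp_min = (1.055e-34 J·s) / (2 × 2.200e-09 m)
Δp_min = 2.397e-26 kg·m/s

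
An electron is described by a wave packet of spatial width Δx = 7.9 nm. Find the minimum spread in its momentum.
6.675 × 10^-27 kg·m/s

For a wave packet, the spatial width Δx and momentum spread Δp are related by the uncertainty principle:
ΔxΔp ≥ ℏ/2

The minimum momentum spread is:
Δp_min = ℏ/(2Δx)
Δp_min = (1.055e-34 J·s) / (2 × 7.900e-09 m)
Δp_min = 6.675e-27 kg·m/s

A wave packet cannot have both a well-defined position and well-defined momentum.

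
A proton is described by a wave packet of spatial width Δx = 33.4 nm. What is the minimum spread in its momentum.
1.579 × 10^-27 kg·m/s

For a wave packet, the spatial width Δx and momentum spread Δp are related by the uncertainty principle:
ΔxΔp ≥ ℏ/2

The minimum momentum spread is:
Δp_min = ℏ/(2Δx)
Δp_min = (1.055e-34 J·s) / (2 × 3.340e-08 m)
Δp_min = 1.579e-27 kg·m/s

A wave packet cannot have both a well-defined position and well-defined momentum.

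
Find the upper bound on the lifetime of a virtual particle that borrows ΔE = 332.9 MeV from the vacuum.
9.886 × 10^-25 s

Using the energy-time uncertainty principle:
ΔEΔt ≥ ℏ/2

For a virtual particle borrowing energy ΔE, the maximum lifetime is:
Δt_max = ℏ/(2ΔE)

Converting energy:
ΔE = 332.9 MeV = 5.334e-11 J

Δt_max = (1.055e-34 J·s) / (2 × 5.334e-11 J)
Δt_max = 9.886e-25 s = 9.886 × 10^-25 s

Virtual particles with higher borrowed energy exist for shorter times.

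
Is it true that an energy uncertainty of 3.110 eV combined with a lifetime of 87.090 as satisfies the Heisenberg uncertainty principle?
No, it violates the uncertainty relation.

Calculate the product ΔEΔt:
ΔE = 3.110 eV = 4.983e-19 J
ΔEΔt = (4.983e-19 J) × (8.709e-17 s)
ΔEΔt = 4.339e-35 J·s

Compare to the minimum allowed value ℏ/2:
ℏ/2 = 5.273e-35 J·s

Since ΔEΔt = 4.339e-35 J·s < 5.273e-35 J·s = ℏ/2,
this violates the uncertainty relation.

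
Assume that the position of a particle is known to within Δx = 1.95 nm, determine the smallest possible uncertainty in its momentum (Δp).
2.704 × 10^-26 kg·m/s

Using the Heisenberg uncertainty principle:
ΔxΔp ≥ ℏ/2

The minimum uncertainty in momentum is:
Δp_min = ℏ/(2Δx)
Δp_min = (1.055e-34 J·s) / (2 × 1.950e-09 m)
Δp_min = 2.704e-26 kg·m/s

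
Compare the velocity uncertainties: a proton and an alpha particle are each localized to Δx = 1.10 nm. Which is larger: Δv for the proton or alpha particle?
The proton has the larger minimum velocity uncertainty, by a ratio of 4.0.

For both particles, Δp_min = ℏ/(2Δx) = 4.794e-26 kg·m/s (same for both).

The velocity uncertainty is Δv = Δp/m:
- proton: Δv = 4.794e-26 / 1.673e-27 = 2.866e+01 m/s = 28.659 m/s
- alpha particle: Δv = 4.794e-26 / 6.645e-27 = 7.214e+00 m/s = 7.214 m/s

Ratio: 2.866e+01 / 7.214e+00 = 4.0

The lighter particle has larger velocity uncertainty because Δv ∝ 1/m.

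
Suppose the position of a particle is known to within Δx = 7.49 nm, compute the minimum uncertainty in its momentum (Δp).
7.040 × 10^-27 kg·m/s

Using the Heisenberg uncertainty principle:
ΔxΔp ≥ ℏ/2

The minimum uncertainty in momentum is:
Δp_min = ℏ/(2Δx)
Δp_min = (1.055e-34 J·s) / (2 × 7.490e-09 m)
Δp_min = 7.040e-27 kg·m/s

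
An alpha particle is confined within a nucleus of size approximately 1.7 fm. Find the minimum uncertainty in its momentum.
3.102 × 10^-20 kg·m/s

Using the Heisenberg uncertainty principle:
ΔxΔp ≥ ℏ/2

With Δx ≈ L = 1.700e-15 m (the confinement size):
Δp_min = ℏ/(2Δx)
Δp_min = (1.055e-34 J·s) / (2 × 1.700e-15 m)
Δp_min = 3.102e-20 kg·m/s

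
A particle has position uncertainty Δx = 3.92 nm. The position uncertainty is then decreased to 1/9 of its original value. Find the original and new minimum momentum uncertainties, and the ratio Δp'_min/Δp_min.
Original Δp_min = 1.345 × 10^-26 kg·m/s; new Δp'_min = 1.211 × 10^-25 kg·m/s; ratio Δp'_min/Δp_min = 9.

From the uncertainty principle ΔxΔp ≥ ℏ/2, the minimum momentum uncertainty is Δp_min = ℏ/(2Δx).

Original (Δx = 3.92 nm = 3.920e-09 m):
Δp_min = (1.055e-34 J·s)/(2 × 3.920e-09 m) = 1.345e-26 kg·m/s

When Δx → (1/9)Δx:
Δp'_min = ℏ/(2 × (1/9)Δx) = 9 × ℏ/(2Δx) = 9 × Δp_min
Δp'_min = 9 × 1.345e-26 kg·m/s = 1.211e-25 kg·m/s

Since Δp_min ∝ 1/Δx, when Δx is decreased to 1/9 of its original value, Δp_min increases to 9 times its original value.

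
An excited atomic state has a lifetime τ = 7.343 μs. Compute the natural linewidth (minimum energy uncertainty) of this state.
44.819 peV

Using the energy-time uncertainty principle:
ΔEΔt ≥ ℏ/2

The lifetime τ represents the time uncertainty Δt.
The natural linewidth (minimum energy uncertainty) is:

ΔE = ℏ/(2τ)
ΔE = (1.055e-34 J·s) / (2 × 7.343e-06 s)
ΔE = 7.181e-30 J = 44.819 peV

This natural linewidth limits the precision of spectroscopic measurements.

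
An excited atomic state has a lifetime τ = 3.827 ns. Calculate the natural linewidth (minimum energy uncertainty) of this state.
85.996 neV

Using the energy-time uncertainty principle:
ΔEΔt ≥ ℏ/2

The lifetime τ represents the time uncertainty Δt.
The natural linewidth (minimum energy uncertainty) is:

ΔE = ℏ/(2τ)
ΔE = (1.055e-34 J·s) / (2 × 3.827e-09 s)
ΔE = 1.378e-26 J = 85.996 neV

This natural linewidth limits the precision of spectroscopic measurements.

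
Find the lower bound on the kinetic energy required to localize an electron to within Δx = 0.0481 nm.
4.117 eV

Localizing a particle requires giving it sufficient momentum uncertainty:

1. From uncertainty principle: Δp ≥ ℏ/(2Δx)
   Δp_min = (1.055e-34 J·s) / (2 × 4.810e-11 m)
   Δp_min = 1.096e-24 kg·m/s

2. This momentum uncertainty corresponds to kinetic energy:
   KE ≈ (Δp)²/(2m) = (1.096e-24)²/(2 × 9.109e-31 kg)
   KE = 6.596e-19 J = 4.117 eV

Tighter localization requires more energy.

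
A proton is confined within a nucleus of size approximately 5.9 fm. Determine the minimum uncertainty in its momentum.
8.937 × 10^-21 kg·m/s

Using the Heisenberg uncertainty principle:
ΔxΔp ≥ ℏ/2

With Δx ≈ L = 5.900e-15 m (the confinement size):
Δp_min = ℏ/(2Δx)
Δp_min = (1.055e-34 J·s) / (2 × 5.900e-15 m)
Δp_min = 8.937e-21 kg·m/s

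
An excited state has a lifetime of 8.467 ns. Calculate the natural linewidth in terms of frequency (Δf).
9.399 MHz

Using the energy-time uncertainty principle and E = hf:
ΔEΔt ≥ ℏ/2
hΔf·Δt ≥ ℏ/2

The minimum frequency uncertainty is:
Δf = ℏ/(2hτ) = 1/(4πτ)
Δf = 1/(4π × 8.467e-09 s)
Δf = 9.399e+06 Hz = 9.399 MHz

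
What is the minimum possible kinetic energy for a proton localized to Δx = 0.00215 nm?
1.122 eV

Localizing a particle requires giving it sufficient momentum uncertainty:

1. From uncertainty principle: Δp ≥ ℏ/(2Δx)
   Δp_min = (1.055e-34 J·s) / (2 × 2.150e-12 m)
   Δp_min = 2.452e-23 kg·m/s

2. This momentum uncertainty corresponds to kinetic energy:
   KE ≈ (Δp)²/(2m) = (2.452e-23)²/(2 × 1.673e-27 kg)
   KE = 1.798e-19 J = 1.122 eV

Tighter localization requires more energy.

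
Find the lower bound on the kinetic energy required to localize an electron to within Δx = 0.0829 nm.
1.386 eV

Localizing a particle requires giving it sufficient momentum uncertainty:

1. From uncertainty principle: Δp ≥ ℏ/(2Δx)
   Δp_min = (1.055e-34 J·s) / (2 × 8.290e-11 m)
   Δp_min = 6.361e-25 kg·m/s

2. This momentum uncertainty corresponds to kinetic energy:
   KE ≈ (Δp)²/(2m) = (6.361e-25)²/(2 × 9.109e-31 kg)
   KE = 2.221e-19 J = 1.386 eV

Tighter localization requires more energy.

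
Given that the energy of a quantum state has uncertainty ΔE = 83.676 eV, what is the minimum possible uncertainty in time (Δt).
3.933 as

Using the energy-time uncertainty principle:
ΔEΔt ≥ ℏ/2

The minimum uncertainty in time is:
Δt_min = ℏ/(2ΔE)
Δt_min = (1.055e-34 J·s) / (2 × 1.341e-17 J)
Δt_min = 3.933e-18 s = 3.933 as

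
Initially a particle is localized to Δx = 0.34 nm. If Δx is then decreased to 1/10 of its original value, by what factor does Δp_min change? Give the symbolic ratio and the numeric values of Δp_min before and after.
Original Δp_min = 1.551 × 10^-25 kg·m/s; new Δp'_min = 1.551 × 10^-24 kg·m/s; ratio Δp'_min/Δp_min = 10.

From the uncertainty principle ΔxΔp ≥ ℏ/2, the minimum momentum uncertainty is Δp_min = ℏ/(2Δx).

Original (Δx = 0.34 nm = 3.400e-10 m):
Δp_min = (1.055e-34 J·s)/(2 × 3.400e-10 m) = 1.551e-25 kg·m/s

When Δx → (1/10)Δx:
Δp'_min = ℏ/(2 × (1/10)Δx) = 10 × ℏ/(2Δx) = 10 × Δp_min
Δp'_min = 10 × 1.551e-25 kg·m/s = 1.551e-24 kg·m/s

Since Δp_min ∝ 1/Δx, when Δx is decreased to 1/10 of its original value, Δp_min increases to 10 times its original value.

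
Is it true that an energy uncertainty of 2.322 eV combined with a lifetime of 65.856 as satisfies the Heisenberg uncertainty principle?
No, it violates the uncertainty relation.

Calculate the product ΔEΔt:
ΔE = 2.322 eV = 3.720e-19 J
ΔEΔt = (3.720e-19 J) × (6.586e-17 s)
ΔEΔt = 2.450e-35 J·s

Compare to the minimum allowed value ℏ/2:
ℏ/2 = 5.273e-35 J·s

Since ΔEΔt = 2.450e-35 J·s < 5.273e-35 J·s = ℏ/2,
this violates the uncertainty relation.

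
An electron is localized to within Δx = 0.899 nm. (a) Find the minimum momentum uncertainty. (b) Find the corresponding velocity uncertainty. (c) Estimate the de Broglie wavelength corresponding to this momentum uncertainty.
(a) Δp_min = 5.865 × 10^-26 kg·m/s
(b) Δv_min = 64.387 km/s
(c) λ_dB = 11.297 nm

Step-by-step:

(a) From the uncertainty principle:
Δp_min = ℏ/(2Δx) = (1.055e-34 J·s)/(2 × 8.990e-10 m) = 5.865e-26 kg·m/s

(b) The velocity uncertainty:
Δv = Δp/m = (5.865e-26 kg·m/s)/(9.109e-31 kg) = 6.439e+04 m/s = 64.387 km/s

(c) The de Broglie wavelength for this momentum:
λ = h/p = (6.626e-34 J·s)/(5.865e-26 kg·m/s) = 1.130e-08 m = 11.297 nm

Note: The de Broglie wavelength is comparable to the localization size, as expected from wave-particle duality.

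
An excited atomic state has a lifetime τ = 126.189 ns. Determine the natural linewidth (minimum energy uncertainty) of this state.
2.608 neV

Using the energy-time uncertainty principle:
ΔEΔt ≥ ℏ/2

The lifetime τ represents the time uncertainty Δt.
The natural linewidth (minimum energy uncertainty) is:

ΔE = ℏ/(2τ)
ΔE = (1.055e-34 J·s) / (2 × 1.262e-07 s)
ΔE = 4.179e-28 J = 2.608 neV

This natural linewidth limits the precision of spectroscopic measurements.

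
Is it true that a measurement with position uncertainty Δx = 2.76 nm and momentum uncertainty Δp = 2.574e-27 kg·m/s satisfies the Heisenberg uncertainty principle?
No, it violates the uncertainty principle (impossible measurement).

Calculate the product ΔxΔp:
ΔxΔp = (2.760e-09 m) × (2.574e-27 kg·m/s)
ΔxΔp = 7.104e-36 J·s

Compare to the minimum allowed value ℏ/2:
ℏ/2 = 5.273e-35 J·s

Since ΔxΔp = 7.104e-36 J·s < 5.273e-35 J·s = ℏ/2,
the measurement violates the uncertainty principle.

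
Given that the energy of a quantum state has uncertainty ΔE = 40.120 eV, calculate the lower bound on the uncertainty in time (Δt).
8.203 as

Using the energy-time uncertainty principle:
ΔEΔt ≥ ℏ/2

The minimum uncertainty in time is:
Δt_min = ℏ/(2ΔE)
Δt_min = (1.055e-34 J·s) / (2 × 6.428e-18 J)
Δt_min = 8.203e-18 s = 8.203 as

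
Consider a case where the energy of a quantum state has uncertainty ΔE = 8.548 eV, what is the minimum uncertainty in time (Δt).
38.501 as

Using the energy-time uncertainty principle:
ΔEΔt ≥ ℏ/2

The minimum uncertainty in time is:
Δt_min = ℏ/(2ΔE)
Δt_min = (1.055e-34 J·s) / (2 × 1.370e-18 J)
Δt_min = 3.850e-17 s = 38.501 as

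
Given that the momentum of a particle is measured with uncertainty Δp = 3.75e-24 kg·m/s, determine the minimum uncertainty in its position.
14.061 pm

Using the Heisenberg uncertainty principle:
ΔxΔp ≥ ℏ/2

The minimum uncertainty in position is:
Δx_min = ℏ/(2Δp)
Δx_min = (1.055e-34 J·s) / (2 × 3.750e-24 kg·m/s)
Δx_min = 1.406e-11 m = 14.061 pm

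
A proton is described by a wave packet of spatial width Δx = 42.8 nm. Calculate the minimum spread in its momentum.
1.232 × 10^-27 kg·m/s

For a wave packet, the spatial width Δx and momentum spread Δp are related by the uncertainty principle:
ΔxΔp ≥ ℏ/2

The minimum momentum spread is:
Δp_min = ℏ/(2Δx)
Δp_min = (1.055e-34 J·s) / (2 × 4.280e-08 m)
Δp_min = 1.232e-27 kg·m/s

A wave packet cannot have both a well-defined position and well-defined momentum.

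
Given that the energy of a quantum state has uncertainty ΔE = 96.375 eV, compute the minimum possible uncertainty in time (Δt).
3.415 as

Using the energy-time uncertainty principle:
ΔEΔt ≥ ℏ/2

The minimum uncertainty in time is:
Δt_min = ℏ/(2ΔE)
Δt_min = (1.055e-34 J·s) / (2 × 1.544e-17 J)
Δt_min = 3.415e-18 s = 3.415 as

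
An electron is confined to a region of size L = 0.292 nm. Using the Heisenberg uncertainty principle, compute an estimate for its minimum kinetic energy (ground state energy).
111.711 meV

Using the uncertainty principle to estimate ground state energy:

1. The position uncertainty is approximately the confinement size:
   Δx ≈ L = 2.920e-10 m

2. From ΔxΔp ≥ ℏ/2, the minimum momentum uncertainty is:
   Δp ≈ ℏ/(2L) = 1.806e-25 kg·m/s

3. The kinetic energy is approximately:
   KE ≈ (Δp)²/(2m) = (1.806e-25)²/(2 × 9.109e-31 kg)
   KE ≈ 1.790e-20 J = 111.711 meV

This is an order-of-magnitude estimate of the ground state energy.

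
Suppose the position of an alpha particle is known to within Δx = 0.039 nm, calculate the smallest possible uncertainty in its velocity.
203.474 m/s

Using the Heisenberg uncertainty principle and Δp = mΔv:
ΔxΔp ≥ ℏ/2
Δx(mΔv) ≥ ℏ/2

The minimum uncertainty in velocity is:
Δv_min = ℏ/(2mΔx)
Δv_min = (1.055e-34 J·s) / (2 × 6.645e-27 kg × 3.900e-11 m)
Δv_min = 2.035e+02 m/s = 203.474 m/s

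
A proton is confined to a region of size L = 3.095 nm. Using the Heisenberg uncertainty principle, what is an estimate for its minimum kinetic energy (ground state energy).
541.543 neV

Using the uncertainty principle to estimate ground state energy:

1. The position uncertainty is approximately the confinement size:
   Δx ≈ L = 3.095e-09 m

2. From ΔxΔp ≥ ℏ/2, the minimum momentum uncertainty is:
   Δp ≈ ℏ/(2L) = 1.704e-26 kg·m/s

3. The kinetic energy is approximately:
   KE ≈ (Δp)²/(2m) = (1.704e-26)²/(2 × 1.673e-27 kg)
   KE ≈ 8.676e-26 J = 541.543 neV

This is an order-of-magnitude estimate of the ground state energy.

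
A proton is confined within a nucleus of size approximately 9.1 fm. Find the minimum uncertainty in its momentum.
5.794 × 10^-21 kg·m/s

Using the Heisenberg uncertainty principle:
ΔxΔp ≥ ℏ/2

With Δx ≈ L = 9.100e-15 m (the confinement size):
Δp_min = ℏ/(2Δx)
Δp_min = (1.055e-34 J·s) / (2 × 9.100e-15 m)
Δp_min = 5.794e-21 kg·m/s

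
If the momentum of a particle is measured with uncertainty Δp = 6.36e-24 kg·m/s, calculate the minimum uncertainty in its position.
8.291 pm

Using the Heisenberg uncertainty principle:
ΔxΔp ≥ ℏ/2

The minimum uncertainty in position is:
Δx_min = ℏ/(2Δp)
Δx_min = (1.055e-34 J·s) / (2 × 6.360e-24 kg·m/s)
Δx_min = 8.291e-12 m = 8.291 pm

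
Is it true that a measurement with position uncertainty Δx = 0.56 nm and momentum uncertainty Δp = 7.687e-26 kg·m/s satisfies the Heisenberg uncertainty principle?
No, it violates the uncertainty principle (impossible measurement).

Calculate the product ΔxΔp:
ΔxΔp = (5.600e-10 m) × (7.687e-26 kg·m/s)
ΔxΔp = 4.305e-35 J·s

Compare to the minimum allowed value ℏ/2:
ℏ/2 = 5.273e-35 J·s

Since ΔxΔp = 4.305e-35 J·s < 5.273e-35 J·s = ℏ/2,
the measurement violates the uncertainty principle.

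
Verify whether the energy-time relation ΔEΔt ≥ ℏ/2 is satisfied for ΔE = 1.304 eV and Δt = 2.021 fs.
Yes, it satisfies the uncertainty relation.

Calculate the product ΔEΔt:
ΔE = 1.304 eV = 2.089e-19 J
ΔEΔt = (2.089e-19 J) × (2.021e-15 s)
ΔEΔt = 4.222e-34 J·s

Compare to the minimum allowed value ℏ/2:
ℏ/2 = 5.273e-35 J·s

Since ΔEΔt = 4.222e-34 J·s ≥ 5.273e-35 J·s = ℏ/2,
this satisfies the uncertainty relation.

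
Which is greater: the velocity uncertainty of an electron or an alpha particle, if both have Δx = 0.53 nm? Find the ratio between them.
The electron has the larger minimum velocity uncertainty, by a ratio of 7294.3.

For both particles, Δp_min = ℏ/(2Δx) = 9.949e-26 kg·m/s (same for both).

The velocity uncertainty is Δv = Δp/m:
- electron: Δv = 9.949e-26 / 9.109e-31 = 1.092e+05 m/s = 109.215 km/s
- alpha particle: Δv = 9.949e-26 / 6.645e-27 = 1.497e+01 m/s = 14.973 m/s

Ratio: 1.092e+05 / 1.497e+01 = 7294.3

The lighter particle has larger velocity uncertainty because Δv ∝ 1/m.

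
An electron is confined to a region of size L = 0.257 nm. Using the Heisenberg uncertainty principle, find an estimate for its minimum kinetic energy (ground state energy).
144.210 meV

Using the uncertainty principle to estimate ground state energy:

1. The position uncertainty is approximately the confinement size:
   Δx ≈ L = 2.570e-10 m

2. From ΔxΔp ≥ ℏ/2, the minimum momentum uncertainty is:
   Δp ≈ ℏ/(2L) = 2.052e-25 kg·m/s

3. The kinetic energy is approximately:
   KE ≈ (Δp)²/(2m) = (2.052e-25)²/(2 × 9.109e-31 kg)
   KE ≈ 2.311e-20 J = 144.210 meV

This is an order-of-magnitude estimate of the ground state energy.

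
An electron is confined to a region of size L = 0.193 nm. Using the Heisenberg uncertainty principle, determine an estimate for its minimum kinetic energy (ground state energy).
255.710 meV

Using the uncertainty principle to estimate ground state energy:

1. The position uncertainty is approximately the confinement size:
   Δx ≈ L = 1.930e-10 m

2. From ΔxΔp ≥ ℏ/2, the minimum momentum uncertainty is:
   Δp ≈ ℏ/(2L) = 2.732e-25 kg·m/s

3. The kinetic energy is approximately:
   KE ≈ (Δp)²/(2m) = (2.732e-25)²/(2 × 9.109e-31 kg)
   KE ≈ 4.097e-20 J = 255.710 meV

This is an order-of-magnitude estimate of the ground state energy.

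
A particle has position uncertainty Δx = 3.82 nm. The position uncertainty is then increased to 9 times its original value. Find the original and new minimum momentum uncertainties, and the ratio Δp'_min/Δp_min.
Original Δp_min = 1.380 × 10^-26 kg·m/s; new Δp'_min = 1.534 × 10^-27 kg·m/s; ratio Δp'_min/Δp_min = 1/9.

From the uncertainty principle ΔxΔp ≥ ℏ/2, the minimum momentum uncertainty is Δp_min = ℏ/(2Δx).

Original (Δx = 3.82 nm = 3.820e-09 m):
Δp_min = (1.055e-34 J·s)/(2 × 3.820e-09 m) = 1.380e-26 kg·m/s

When Δx → 9Δx:
Δp'_min = ℏ/(2 × 9Δx) = (1/9) × ℏ/(2Δx) = (1/9) × Δp_min
Δp'_min = 1/9 × 1.380e-26 kg·m/s = 1.534e-27 kg·m/s

Since Δp_min ∝ 1/Δx, when Δx is increased to 9 times its original value, Δp_min decreases to 1/9 of its original value.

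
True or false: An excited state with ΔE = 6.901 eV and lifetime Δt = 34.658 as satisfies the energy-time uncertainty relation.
No, it violates the uncertainty relation.

Calculate the product ΔEΔt:
ΔE = 6.901 eV = 1.106e-18 J
ΔEΔt = (1.106e-18 J) × (3.466e-17 s)
ΔEΔt = 3.832e-35 J·s

Compare to the minimum allowed value ℏ/2:
ℏ/2 = 5.273e-35 J·s

Since ΔEΔt = 3.832e-35 J·s < 5.273e-35 J·s = ℏ/2,
this violates the uncertainty relation.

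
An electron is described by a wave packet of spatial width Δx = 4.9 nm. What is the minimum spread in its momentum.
1.076 × 10^-26 kg·m/s

For a wave packet, the spatial width Δx and momentum spread Δp are related by the uncertainty principle:
ΔxΔp ≥ ℏ/2

The minimum momentum spread is:
Δp_min = ℏ/(2Δx)
Δp_min = (1.055e-34 J·s) / (2 × 4.900e-09 m)
Δp_min = 1.076e-26 kg·m/s

A wave packet cannot have both a well-defined position and well-defined momentum.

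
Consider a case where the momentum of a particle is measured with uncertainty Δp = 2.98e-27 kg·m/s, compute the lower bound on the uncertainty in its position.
17.694 nm

Using the Heisenberg uncertainty principle:
ΔxΔp ≥ ℏ/2

The minimum uncertainty in position is:
Δx_min = ℏ/(2Δp)
Δx_min = (1.055e-34 J·s) / (2 × 2.980e-27 kg·m/s)
Δx_min = 1.769e-08 m = 17.694 nm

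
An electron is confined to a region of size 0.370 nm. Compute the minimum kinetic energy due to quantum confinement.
69.576 meV

Using the uncertainty principle:

1. Position uncertainty: Δx ≈ 3.700e-10 m
2. Minimum momentum uncertainty: Δp = ℏ/(2Δx) = 1.425e-25 kg·m/s
3. Minimum kinetic energy:
   KE = (Δp)²/(2m) = (1.425e-25)²/(2 × 9.109e-31 kg)
   KE = 1.115e-20 J = 69.576 meV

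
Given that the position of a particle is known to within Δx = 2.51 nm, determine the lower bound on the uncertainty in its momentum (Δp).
2.101 × 10^-26 kg·m/s

Using the Heisenberg uncertainty principle:
ΔxΔp ≥ ℏ/2

The minimum uncertainty in momentum is:
Δp_min = ℏ/(2Δx)
Δp_min = (1.055e-34 J·s) / (2 × 2.510e-09 m)
Δp_min = 2.101e-26 kg·m/s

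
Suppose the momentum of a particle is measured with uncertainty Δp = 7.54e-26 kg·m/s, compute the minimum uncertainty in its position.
699.318 pm

Using the Heisenberg uncertainty principle:
ΔxΔp ≥ ℏ/2

The minimum uncertainty in position is:
Δx_min = ℏ/(2Δp)
Δx_min = (1.055e-34 J·s) / (2 × 7.540e-26 kg·m/s)
Δx_min = 6.993e-10 m = 699.318 pm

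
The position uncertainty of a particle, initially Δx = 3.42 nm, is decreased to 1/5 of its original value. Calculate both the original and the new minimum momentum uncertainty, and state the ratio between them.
Original Δp_min = 1.542 × 10^-26 kg·m/s; new Δp'_min = 7.709 × 10^-26 kg·m/s; ratio Δp'_min/Δp_min = 5.

From the uncertainty principle ΔxΔp ≥ ℏ/2, the minimum momentum uncertainty is Δp_min = ℏ/(2Δx).

Original (Δx = 3.42 nm = 3.420e-09 m):
Δp_min = (1.055e-34 J·s)/(2 × 3.420e-09 m) = 1.542e-26 kg·m/s

When Δx → (1/5)Δx:
Δp'_min = ℏ/(2 × (1/5)Δx) = 5 × ℏ/(2Δx) = 5 × Δp_min
Δp'_min = 5 × 1.542e-26 kg·m/s = 7.709e-26 kg·m/s

Since Δp_min ∝ 1/Δx, when Δx is decreased to 1/5 of its original value, Δp_min increases to 5 times its original value.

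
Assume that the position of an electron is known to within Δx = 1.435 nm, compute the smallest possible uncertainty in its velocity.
40.337 km/s

Using the Heisenberg uncertainty principle and Δp = mΔv:
ΔxΔp ≥ ℏ/2
Δx(mΔv) ≥ ℏ/2

The minimum uncertainty in velocity is:
Δv_min = ℏ/(2mΔx)
Δv_min = (1.055e-34 J·s) / (2 × 9.109e-31 kg × 1.435e-09 m)
Δv_min = 4.034e+04 m/s = 40.337 km/s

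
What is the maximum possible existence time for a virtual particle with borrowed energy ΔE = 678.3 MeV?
4.852 × 10^-25 s

Using the energy-time uncertainty principle:
ΔEΔt ≥ ℏ/2

For a virtual particle borrowing energy ΔE, the maximum lifetime is:
Δt_max = ℏ/(2ΔE)

Converting energy:
ΔE = 678.3 MeV = 1.087e-10 J

Δt_max = (1.055e-34 J·s) / (2 × 1.087e-10 J)
Δt_max = 4.852e-25 s = 4.852 × 10^-25 s

Virtual particles with higher borrowed energy exist for shorter times.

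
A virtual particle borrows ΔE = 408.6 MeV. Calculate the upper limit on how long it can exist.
8.054 × 10^-25 s

Using the energy-time uncertainty principle:
ΔEΔt ≥ ℏ/2

For a virtual particle borrowing energy ΔE, the maximum lifetime is:
Δt_max = ℏ/(2ΔE)

Converting energy:
ΔE = 408.6 MeV = 6.546e-11 J

Δt_max = (1.055e-34 J·s) / (2 × 6.546e-11 J)
Δt_max = 8.054e-25 s = 8.054 × 10^-25 s

Virtual particles with higher borrowed energy exist for shorter times.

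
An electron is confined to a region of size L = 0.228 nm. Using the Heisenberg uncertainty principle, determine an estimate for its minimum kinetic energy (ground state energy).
183.229 meV

Using the uncertainty principle to estimate ground state energy:

1. The position uncertainty is approximately the confinement size:
   Δx ≈ L = 2.280e-10 m

2. From ΔxΔp ≥ ℏ/2, the minimum momentum uncertainty is:
   Δp ≈ ℏ/(2L) = 2.313e-25 kg·m/s

3. The kinetic energy is approximately:
   KE ≈ (Δp)²/(2m) = (2.313e-25)²/(2 × 9.109e-31 kg)
   KE ≈ 2.936e-20 J = 183.229 meV

This is an order-of-magnitude estimate of the ground state energy.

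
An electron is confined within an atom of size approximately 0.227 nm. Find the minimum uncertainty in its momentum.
2.323 × 10^-25 kg·m/s

Using the Heisenberg uncertainty principle:
ΔxΔp ≥ ℏ/2

With Δx ≈ L = 2.270e-10 m (the confinement size):
Δp_min = ℏ/(2Δx)
Δp_min = (1.055e-34 J·s) / (2 × 2.270e-10 m)
Δp_min = 2.323e-25 kg·m/s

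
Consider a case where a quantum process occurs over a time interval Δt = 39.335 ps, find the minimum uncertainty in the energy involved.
8.367 μeV

Using the energy-time uncertainty principle:
ΔEΔt ≥ ℏ/2

The minimum uncertainty in energy is:
ΔE_min = ℏ/(2Δt)
ΔE_min = (1.055e-34 J·s) / (2 × 3.933e-11 s)
ΔE_min = 1.341e-24 J = 8.367 μeV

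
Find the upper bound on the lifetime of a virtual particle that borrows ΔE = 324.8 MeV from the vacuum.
1.013 ys

Using the energy-time uncertainty principle:
ΔEΔt ≥ ℏ/2

For a virtual particle borrowing energy ΔE, the maximum lifetime is:
Δt_max = ℏ/(2ΔE)

Converting energy:
ΔE = 324.8 MeV = 5.204e-11 J

Δt_max = (1.055e-34 J·s) / (2 × 5.204e-11 J)
Δt_max = 1.013e-24 s = 1.013 ys

Virtual particles with higher borrowed energy exist for shorter times.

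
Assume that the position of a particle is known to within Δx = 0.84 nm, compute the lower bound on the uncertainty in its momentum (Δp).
6.277 × 10^-26 kg·m/s

Using the Heisenberg uncertainty principle:
ΔxΔp ≥ ℏ/2

The minimum uncertainty in momentum is:
Δp_min = ℏ/(2Δx)
Δp_min = (1.055e-34 J·s) / (2 × 8.400e-10 m)
Δp_min = 6.277e-26 kg·m/s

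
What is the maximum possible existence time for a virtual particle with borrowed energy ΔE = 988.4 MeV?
3.330 × 10^-25 s

Using the energy-time uncertainty principle:
ΔEΔt ≥ ℏ/2

For a virtual particle borrowing energy ΔE, the maximum lifetime is:
Δt_max = ℏ/(2ΔE)

Converting energy:
ΔE = 988.4 MeV = 1.584e-10 J

Δt_max = (1.055e-34 J·s) / (2 × 1.584e-10 J)
Δt_max = 3.330e-25 s = 3.330 × 10^-25 s

Virtual particles with higher borrowed energy exist for shorter times.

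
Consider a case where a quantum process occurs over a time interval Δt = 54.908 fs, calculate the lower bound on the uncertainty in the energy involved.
5.994 meV

Using the energy-time uncertainty principle:
ΔEΔt ≥ ℏ/2

The minimum uncertainty in energy is:
ΔE_min = ℏ/(2Δt)
ΔE_min = (1.055e-34 J·s) / (2 × 5.491e-14 s)
ΔE_min = 9.603e-22 J = 5.994 meV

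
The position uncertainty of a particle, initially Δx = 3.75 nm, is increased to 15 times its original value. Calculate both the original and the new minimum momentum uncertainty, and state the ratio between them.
Original Δp_min = 1.406 × 10^-26 kg·m/s; new Δp'_min = 9.374 × 10^-28 kg·m/s; ratio Δp'_min/Δp_min = 1/15.

From the uncertainty principle ΔxΔp ≥ ℏ/2, the minimum momentum uncertainty is Δp_min = ℏ/(2Δx).

Original (Δx = 3.75 nm = 3.750e-09 m):
Δp_min = (1.055e-34 J·s)/(2 × 3.750e-09 m) = 1.406e-26 kg·m/s

When Δx → 15Δx:
Δp'_min = ℏ/(2 × 15Δx) = (1/15) × ℏ/(2Δx) = (1/15) × Δp_min
Δp'_min = 1/15 × 1.406e-26 kg·m/s = 9.374e-28 kg·m/s

Since Δp_min ∝ 1/Δx, when Δx is increased to 15 times its original value, Δp_min decreases to 1/15 of its original value.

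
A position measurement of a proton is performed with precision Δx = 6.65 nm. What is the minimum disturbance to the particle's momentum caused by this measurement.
7.929 × 10^-27 kg·m/s

The uncertainty principle implies that measuring position disturbs momentum:
ΔxΔp ≥ ℏ/2

When we measure position with precision Δx, we necessarily introduce a momentum uncertainty:
Δp ≥ ℏ/(2Δx)
Δp_min = (1.055e-34 J·s) / (2 × 6.650e-09 m)
Δp_min = 7.929e-27 kg·m/s

The more precisely we measure position, the greater the momentum disturbance.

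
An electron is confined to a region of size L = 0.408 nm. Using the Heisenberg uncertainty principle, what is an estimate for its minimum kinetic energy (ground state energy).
57.219 meV

Using the uncertainty principle to estimate ground state energy:

1. The position uncertainty is approximately the confinement size:
   Δx ≈ L = 4.080e-10 m

2. From ΔxΔp ≥ ℏ/2, the minimum momentum uncertainty is:
   Δp ≈ ℏ/(2L) = 1.292e-25 kg·m/s

3. The kinetic energy is approximately:
   KE ≈ (Δp)²/(2m) = (1.292e-25)²/(2 × 9.109e-31 kg)
   KE ≈ 9.168e-21 J = 57.219 meV

This is an order-of-magnitude estimate of the ground state energy.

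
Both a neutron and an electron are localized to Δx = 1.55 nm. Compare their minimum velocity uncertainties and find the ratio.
The electron has the larger minimum velocity uncertainty, by a ratio of 1838.7.

For both particles, Δp_min = ℏ/(2Δx) = 3.402e-26 kg·m/s (same for both).

The velocity uncertainty is Δv = Δp/m:
- neutron: Δv = 3.402e-26 / 1.675e-27 = 2.031e+01 m/s = 20.310 m/s
- electron: Δv = 3.402e-26 / 9.109e-31 = 3.734e+04 m/s = 37.344 km/s

Ratio: 3.734e+04 / 2.031e+01 = 1838.7

The lighter particle has larger velocity uncertainty because Δv ∝ 1/m.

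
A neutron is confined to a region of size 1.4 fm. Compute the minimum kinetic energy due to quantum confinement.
2.643 MeV

Using the uncertainty principle:

1. Position uncertainty: Δx ≈ 1.400e-15 m
2. Minimum momentum uncertainty: Δp = ℏ/(2Δx) = 3.766e-20 kg·m/s
3. Minimum kinetic energy:
   KE = (Δp)²/(2m) = (3.766e-20)²/(2 × 1.675e-27 kg)
   KE = 4.235e-13 J = 2.643 MeV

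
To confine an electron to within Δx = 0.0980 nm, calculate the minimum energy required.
991.770 meV

Localizing a particle requires giving it sufficient momentum uncertainty:

1. From uncertainty principle: Δp ≥ ℏ/(2Δx)
   Δp_min = (1.055e-34 J·s) / (2 × 9.800e-11 m)
   Δp_min = 5.380e-25 kg·m/s

2. This momentum uncertainty corresponds to kinetic energy:
   KE ≈ (Δp)²/(2m) = (5.380e-25)²/(2 × 9.109e-31 kg)
   KE = 1.589e-19 J = 991.770 meV

Tighter localization requires more energy.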